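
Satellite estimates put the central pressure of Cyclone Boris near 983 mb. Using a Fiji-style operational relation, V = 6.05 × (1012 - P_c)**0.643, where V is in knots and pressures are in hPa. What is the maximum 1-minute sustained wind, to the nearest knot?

53 kt

ΔP = 1012 − 983 = 29 mb.
29^0.643 ≈ 8.716.
V ≈ 6.05 × 8.716 ≈ 52.7 kt.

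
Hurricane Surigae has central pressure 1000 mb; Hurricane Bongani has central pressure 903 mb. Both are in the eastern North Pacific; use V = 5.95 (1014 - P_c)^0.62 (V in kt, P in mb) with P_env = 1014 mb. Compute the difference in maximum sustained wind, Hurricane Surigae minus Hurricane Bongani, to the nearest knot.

-80 kt

Hurricane Surigae: ΔP = 14; V ≈ 5.95 × 14^0.62 ≈ 30.56 kt.
Hurricane Bongani: ΔP = 111; V ≈ 5.95 × 111^0.62 ≈ 110.31 kt.
Difference ≈ 30.56 − 110.31 = -79.75 → -80 kt.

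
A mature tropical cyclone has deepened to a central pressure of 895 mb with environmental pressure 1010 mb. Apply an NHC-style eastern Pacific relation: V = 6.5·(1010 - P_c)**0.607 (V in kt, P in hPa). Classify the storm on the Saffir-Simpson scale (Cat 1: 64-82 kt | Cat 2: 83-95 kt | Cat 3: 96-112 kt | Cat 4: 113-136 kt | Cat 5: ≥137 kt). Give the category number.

4

ΔP = 1010 − 895 = 115 mb.
V ≈ 6.5 × 115^0.607 = 6.5 × 17.82 ≈ 116 kt.
116 kt falls in the Category 4 band.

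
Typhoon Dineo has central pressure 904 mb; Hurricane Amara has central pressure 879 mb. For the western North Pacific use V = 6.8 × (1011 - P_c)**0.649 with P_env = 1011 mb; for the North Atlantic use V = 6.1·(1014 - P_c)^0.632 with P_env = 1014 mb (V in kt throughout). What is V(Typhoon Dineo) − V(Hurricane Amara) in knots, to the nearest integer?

6 kt

Typhoon Dineo: ΔP = 107; V ≈ 6.8 × 107^0.649 ≈ 141.12 kt.
Hurricane Amara: ΔP = 135; V ≈ 6.1 × 135^0.632 ≈ 135.43 kt.
Difference ≈ 141.12 − 135.43 = 5.69 → 6 kt.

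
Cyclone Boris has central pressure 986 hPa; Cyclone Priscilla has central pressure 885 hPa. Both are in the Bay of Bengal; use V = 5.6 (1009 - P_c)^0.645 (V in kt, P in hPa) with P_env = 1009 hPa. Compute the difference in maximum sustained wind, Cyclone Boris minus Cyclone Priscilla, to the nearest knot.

Cyclone Boris: ΔP = 23; V ≈ 5.6 × 23^0.645 ≈ 42.32 kt.
Cyclone Priscilla: ΔP = 124; V ≈ 5.6 × 124^0.645 ≈ 125.44 kt.
Difference ≈ 42.32 − 125.44 = -83.12 → -83 kt.

-83 kt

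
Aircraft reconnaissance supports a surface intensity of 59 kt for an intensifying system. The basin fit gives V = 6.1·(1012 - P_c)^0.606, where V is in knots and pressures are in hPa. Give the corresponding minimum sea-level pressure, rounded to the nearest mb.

ΔP = (V / 6.1)^(1/0.606) = (59/6.1)^1.650.
59/6.1 = 9.672; 9.672^1.650 ≈ 42.29 mb.
P_c = 1012 − 42.29 = 969.71 ≈ 970 mb.

970 mb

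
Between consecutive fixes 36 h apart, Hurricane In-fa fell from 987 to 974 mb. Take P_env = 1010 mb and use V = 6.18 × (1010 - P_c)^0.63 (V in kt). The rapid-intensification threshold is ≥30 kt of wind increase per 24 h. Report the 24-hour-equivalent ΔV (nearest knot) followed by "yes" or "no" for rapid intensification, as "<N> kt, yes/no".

10 kt, no

V₁: ΔP = 23, V ≈ 6.18 × 23^0.63 ≈ 44.55 kt.
V₂: ΔP = 36, V ≈ 6.18 × 36^0.63 ≈ 59.08 kt.
ΔV over 36 h = 14.53 kt → 24 h equivalent = 14.53 × 24/36 ≈ 9.69 kt.
10 kt < 30 kt ⇒ not rapid intensification.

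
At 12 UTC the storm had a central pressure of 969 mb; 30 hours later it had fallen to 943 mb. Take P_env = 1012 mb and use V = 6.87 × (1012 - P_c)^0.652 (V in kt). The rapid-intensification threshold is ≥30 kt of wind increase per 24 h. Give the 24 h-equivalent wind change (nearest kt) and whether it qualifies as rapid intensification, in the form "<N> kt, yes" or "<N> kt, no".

V₁: ΔP = 43, V ≈ 6.87 × 43^0.652 ≈ 79.80 kt.
V₂: ΔP = 69, V ≈ 6.87 × 69^0.652 ≈ 108.61 kt.
ΔV over 30 h = 28.81 kt → 24 h equivalent = 28.81 × 24/30 ≈ 23.05 kt.
23 kt < 30 kt ⇒ not rapid intensification.

23 kt, no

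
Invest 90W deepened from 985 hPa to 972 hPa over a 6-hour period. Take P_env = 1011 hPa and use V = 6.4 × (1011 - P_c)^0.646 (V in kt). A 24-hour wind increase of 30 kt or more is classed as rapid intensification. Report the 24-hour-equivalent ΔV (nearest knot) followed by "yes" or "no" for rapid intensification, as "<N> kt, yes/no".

V₁: ΔP = 26, V ≈ 6.4 × 26^0.646 ≈ 52.51 kt.
V₂: ΔP = 39, V ≈ 6.4 × 39^0.646 ≈ 68.24 kt.
ΔV over 6 h = 15.73 kt → 24 h equivalent = 15.73 × 24/6 ≈ 62.92 kt.
63 kt ≥ 30 kt ⇒ rapid intensification.

63 kt, yes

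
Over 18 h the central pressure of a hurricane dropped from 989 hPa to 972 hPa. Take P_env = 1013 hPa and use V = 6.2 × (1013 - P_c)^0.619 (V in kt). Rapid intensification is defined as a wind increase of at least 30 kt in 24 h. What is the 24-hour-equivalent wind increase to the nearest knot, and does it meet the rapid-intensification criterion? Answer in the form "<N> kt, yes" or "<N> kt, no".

23 kt, no

V₁: ΔP = 24, V ≈ 6.2 × 24^0.619 ≈ 44.33 kt.
V₂: ΔP = 41, V ≈ 6.2 × 41^0.619 ≈ 61.76 kt.
ΔV over 18 h = 17.43 kt → 24 h equivalent = 17.43 × 24/18 ≈ 23.24 kt.
23 kt < 30 kt ⇒ not rapid intensification.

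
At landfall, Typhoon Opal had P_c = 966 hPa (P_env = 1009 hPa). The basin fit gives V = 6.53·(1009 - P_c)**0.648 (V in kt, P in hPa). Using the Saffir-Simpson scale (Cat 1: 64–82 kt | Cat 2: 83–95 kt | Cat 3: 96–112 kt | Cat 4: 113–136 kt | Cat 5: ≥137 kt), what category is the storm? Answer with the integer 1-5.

ΔP = 1009 − 966 = 43 hPa.
V ≈ 6.53 × 43^0.648 = 6.53 × 11.44 ≈ 75 kt.
75 kt falls in the Category 1 band.

1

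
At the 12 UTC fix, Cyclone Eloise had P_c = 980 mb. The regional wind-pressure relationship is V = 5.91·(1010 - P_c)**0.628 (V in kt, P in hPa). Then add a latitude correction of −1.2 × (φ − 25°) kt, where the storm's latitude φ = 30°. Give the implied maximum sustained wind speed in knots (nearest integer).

44 kt

ΔP = 1010 − 980 = 30 mb.
30^0.628 ≈ 8.465.
V ≈ 5.91 × 8.465 ≈ 50.0 kt.
Latitude correction: −1.2 × (30 − 25) = -6 kt.
Corrected V ≈ 44 kt → 44 kt.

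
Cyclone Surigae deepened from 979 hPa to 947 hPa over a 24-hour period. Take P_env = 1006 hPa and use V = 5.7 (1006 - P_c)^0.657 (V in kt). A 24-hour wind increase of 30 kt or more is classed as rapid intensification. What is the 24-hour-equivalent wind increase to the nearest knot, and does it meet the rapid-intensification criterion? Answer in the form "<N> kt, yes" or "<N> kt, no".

33 kt, yes

V₁: ΔP = 27, V ≈ 5.7 × 27^0.657 ≈ 49.69 kt.
V₂: ΔP = 59, V ≈ 5.7 × 59^0.657 ≈ 83.05 kt.
ΔV over 24 h = 33.36 kt → 24 h equivalent = 33.36 × 24/24 ≈ 33.36 kt.
33 kt ≥ 30 kt ⇒ rapid intensification.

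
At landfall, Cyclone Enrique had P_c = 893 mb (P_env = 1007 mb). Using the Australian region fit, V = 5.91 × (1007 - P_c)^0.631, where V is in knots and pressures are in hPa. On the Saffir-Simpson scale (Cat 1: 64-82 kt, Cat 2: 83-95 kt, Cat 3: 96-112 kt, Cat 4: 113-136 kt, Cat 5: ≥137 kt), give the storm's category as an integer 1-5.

4

ΔP = 1007 − 893 = 114 mb.
V ≈ 5.91 × 114^0.631 = 5.91 × 19.86 ≈ 117 kt.
117 kt falls in the Category 4 band.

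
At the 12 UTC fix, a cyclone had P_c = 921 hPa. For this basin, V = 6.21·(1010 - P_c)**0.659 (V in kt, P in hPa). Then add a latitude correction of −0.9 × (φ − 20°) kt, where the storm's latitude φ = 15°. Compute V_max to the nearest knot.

124 kt

ΔP = 1010 − 921 = 89 hPa.
89^0.659 ≈ 19.260.
V ≈ 6.21 × 19.260 ≈ 119.6 kt.
Latitude correction: −0.9 × (15 − 20) = 4.5 kt.
Corrected V ≈ 124.1 kt → 124 kt.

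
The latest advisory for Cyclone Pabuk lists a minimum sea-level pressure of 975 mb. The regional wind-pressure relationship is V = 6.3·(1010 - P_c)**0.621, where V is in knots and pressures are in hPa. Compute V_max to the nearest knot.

57 kt

ΔP = 1010 − 975 = 35 mb.
35^0.621 ≈ 9.096.
V ≈ 6.3 × 9.096 ≈ 57.3 kt.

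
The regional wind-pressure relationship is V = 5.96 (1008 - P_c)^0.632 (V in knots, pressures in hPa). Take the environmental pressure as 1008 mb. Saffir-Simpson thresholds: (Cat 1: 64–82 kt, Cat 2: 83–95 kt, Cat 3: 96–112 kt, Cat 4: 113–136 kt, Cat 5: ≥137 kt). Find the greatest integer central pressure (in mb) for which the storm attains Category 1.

Category 1 begins at V = 64 kt.
Required ΔP = (64/5.96)^(1/0.632) = 10.738^1.582 ≈ 42.78 mb.
P_c ≤ 1008 − 42.78 = 965.22, so the highest integer P_c is 965 mb.

965 mb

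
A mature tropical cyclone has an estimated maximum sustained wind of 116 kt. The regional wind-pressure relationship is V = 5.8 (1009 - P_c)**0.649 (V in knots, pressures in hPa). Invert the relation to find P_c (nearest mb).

ΔP = (V / 5.8)^(1/0.649) = (116/5.8)^1.541.
116/5.8 = 20.000; 20.000^1.541 ≈ 101.08 mb.
P_c = 1009 − 101.08 = 907.92 ≈ 908 mb.

908 mb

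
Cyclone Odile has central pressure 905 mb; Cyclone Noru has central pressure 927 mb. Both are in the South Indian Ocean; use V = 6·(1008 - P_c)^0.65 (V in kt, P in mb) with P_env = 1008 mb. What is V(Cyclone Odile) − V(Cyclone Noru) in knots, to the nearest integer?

Cyclone Odile: ΔP = 103; V ≈ 6 × 103^0.65 ≈ 122.04 kt.
Cyclone Noru: ΔP = 81; V ≈ 6 × 81^0.65 ≈ 104.39 kt.
Difference ≈ 122.04 − 104.39 = 17.65 → 18 kt.

18 kt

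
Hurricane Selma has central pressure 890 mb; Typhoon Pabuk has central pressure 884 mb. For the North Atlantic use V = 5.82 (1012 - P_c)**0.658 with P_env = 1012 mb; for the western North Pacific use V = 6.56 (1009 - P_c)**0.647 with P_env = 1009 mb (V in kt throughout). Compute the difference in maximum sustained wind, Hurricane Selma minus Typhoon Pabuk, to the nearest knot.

Hurricane Selma: ΔP = 122; V ≈ 5.82 × 122^0.658 ≈ 137.32 kt.
Typhoon Pabuk: ΔP = 125; V ≈ 6.56 × 125^0.647 ≈ 149.14 kt.
Difference ≈ 137.32 − 149.14 = -11.82 → -12 kt.

-12 kt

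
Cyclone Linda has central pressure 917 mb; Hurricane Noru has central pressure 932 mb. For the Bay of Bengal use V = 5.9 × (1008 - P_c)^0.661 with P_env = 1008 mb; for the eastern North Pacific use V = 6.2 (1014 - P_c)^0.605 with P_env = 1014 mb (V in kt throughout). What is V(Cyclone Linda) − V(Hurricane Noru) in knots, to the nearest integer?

Cyclone Linda: ΔP = 91; V ≈ 5.9 × 91^0.661 ≈ 116.35 kt.
Hurricane Noru: ΔP = 82; V ≈ 6.2 × 82^0.605 ≈ 89.18 kt.
Difference ≈ 116.35 − 89.18 = 27.17 → 27 kt.

27 kt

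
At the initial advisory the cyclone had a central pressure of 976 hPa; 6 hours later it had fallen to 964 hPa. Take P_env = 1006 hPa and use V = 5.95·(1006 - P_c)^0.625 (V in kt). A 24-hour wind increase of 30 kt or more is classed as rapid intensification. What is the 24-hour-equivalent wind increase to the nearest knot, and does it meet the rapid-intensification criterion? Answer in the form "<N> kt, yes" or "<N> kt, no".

47 kt, yes

V₁: ΔP = 30, V ≈ 5.95 × 30^0.625 ≈ 49.86 kt.
V₂: ΔP = 42, V ≈ 5.95 × 42^0.625 ≈ 61.52 kt.
ΔV over 6 h = 11.66 kt → 24 h equivalent = 11.66 × 24/6 ≈ 46.64 kt.
47 kt ≥ 30 kt ⇒ rapid intensification.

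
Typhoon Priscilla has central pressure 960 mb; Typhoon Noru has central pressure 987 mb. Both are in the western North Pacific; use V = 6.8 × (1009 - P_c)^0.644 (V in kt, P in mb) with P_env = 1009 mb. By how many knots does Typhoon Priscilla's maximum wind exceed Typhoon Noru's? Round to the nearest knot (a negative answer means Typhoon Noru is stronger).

34 kt

Typhoon Priscilla: ΔP = 49; V ≈ 6.8 × 49^0.644 ≈ 83.37 kt.
Typhoon Noru: ΔP = 22; V ≈ 6.8 × 22^0.644 ≈ 49.78 kt.
Difference ≈ 83.37 − 49.78 = 33.59 → 34 kt.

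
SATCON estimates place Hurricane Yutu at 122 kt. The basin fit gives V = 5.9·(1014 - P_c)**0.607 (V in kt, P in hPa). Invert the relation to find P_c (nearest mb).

867 mb

ΔP = (V / 5.9)^(1/0.607) = (122/5.9)^1.647.
122/5.9 = 20.678; 20.678^1.647 ≈ 146.97 mb.
P_c = 1014 − 146.97 = 867.03 ≈ 867 mb.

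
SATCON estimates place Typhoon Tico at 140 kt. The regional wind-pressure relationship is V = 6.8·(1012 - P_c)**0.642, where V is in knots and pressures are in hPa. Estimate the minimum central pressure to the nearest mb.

901 mb

ΔP = (V / 6.8)^(1/0.642) = (140/6.8)^1.558.
140/6.8 = 20.588; 20.588^1.558 ≈ 111.21 mb.
P_c = 1012 − 111.21 = 900.79 ≈ 901 mb.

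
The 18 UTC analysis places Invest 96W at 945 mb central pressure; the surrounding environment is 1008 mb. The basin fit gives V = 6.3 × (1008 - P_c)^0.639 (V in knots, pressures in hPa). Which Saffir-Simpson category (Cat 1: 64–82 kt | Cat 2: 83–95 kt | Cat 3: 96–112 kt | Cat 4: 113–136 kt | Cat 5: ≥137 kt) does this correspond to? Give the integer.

ΔP = 1008 − 945 = 63 mb.
V ≈ 6.3 × 63^0.639 = 6.3 × 14.12 ≈ 89 kt.
89 kt falls in the Category 2 band.

2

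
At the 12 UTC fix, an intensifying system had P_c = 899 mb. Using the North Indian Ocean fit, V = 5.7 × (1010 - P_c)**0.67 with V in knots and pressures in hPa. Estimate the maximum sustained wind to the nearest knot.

ΔP = 1010 − 899 = 111 mb.
111^0.67 ≈ 23.462.
V ≈ 5.7 × 23.462 ≈ 133.7 kt.

134 kt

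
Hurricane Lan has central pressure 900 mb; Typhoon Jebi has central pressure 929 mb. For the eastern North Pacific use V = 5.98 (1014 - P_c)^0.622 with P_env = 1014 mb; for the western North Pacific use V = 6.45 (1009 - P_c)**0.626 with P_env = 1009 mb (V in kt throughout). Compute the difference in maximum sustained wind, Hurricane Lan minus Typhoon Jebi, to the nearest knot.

Hurricane Lan: ΔP = 114; V ≈ 5.98 × 114^0.622 ≈ 113.79 kt.
Typhoon Jebi: ΔP = 80; V ≈ 6.45 × 80^0.626 ≈ 100.21 kt.
Difference ≈ 113.79 − 100.21 = 13.58 → 14 kt.

14 kt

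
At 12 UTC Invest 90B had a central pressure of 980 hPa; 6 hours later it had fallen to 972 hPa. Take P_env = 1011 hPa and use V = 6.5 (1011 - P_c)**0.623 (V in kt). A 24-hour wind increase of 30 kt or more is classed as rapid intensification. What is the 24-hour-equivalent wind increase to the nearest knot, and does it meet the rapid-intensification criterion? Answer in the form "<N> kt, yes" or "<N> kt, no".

V₁: ΔP = 31, V ≈ 6.5 × 31^0.623 ≈ 55.21 kt.
V₂: ΔP = 39, V ≈ 6.5 × 39^0.623 ≈ 63.70 kt.
ΔV over 6 h = 8.49 kt → 24 h equivalent = 8.49 × 24/6 ≈ 33.96 kt.
34 kt ≥ 30 kt ⇒ rapid intensification.

34 kt, yes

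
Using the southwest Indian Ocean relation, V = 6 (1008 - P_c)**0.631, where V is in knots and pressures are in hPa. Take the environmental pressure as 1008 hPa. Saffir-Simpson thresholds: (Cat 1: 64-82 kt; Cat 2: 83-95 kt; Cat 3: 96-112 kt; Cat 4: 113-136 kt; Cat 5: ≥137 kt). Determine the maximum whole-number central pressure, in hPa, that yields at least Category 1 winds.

Category 1 begins at V = 64 kt.
Required ΔP = (64/6)^(1/0.631) = 10.667^1.585 ≈ 42.58 hPa.
P_c ≤ 1008 − 42.58 = 965.42, so the highest integer P_c is 965 hPa.

965 hPa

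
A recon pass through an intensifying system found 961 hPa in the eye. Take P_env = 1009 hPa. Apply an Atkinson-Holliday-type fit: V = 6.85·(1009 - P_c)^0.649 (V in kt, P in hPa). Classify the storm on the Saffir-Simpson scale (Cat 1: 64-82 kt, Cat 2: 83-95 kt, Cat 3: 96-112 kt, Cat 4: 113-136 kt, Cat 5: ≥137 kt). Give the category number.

2

ΔP = 1009 − 961 = 48 hPa.
V ≈ 6.85 × 48^0.649 = 6.85 × 12.33 ≈ 84 kt.
84 kt falls in the Category 2 band.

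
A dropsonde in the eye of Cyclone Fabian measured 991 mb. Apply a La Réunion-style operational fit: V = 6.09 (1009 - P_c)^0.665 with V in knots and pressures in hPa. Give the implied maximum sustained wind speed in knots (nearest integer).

42 kt

ΔP = 1009 − 991 = 18 mb.
18^0.665 ≈ 6.835.
V ≈ 6.09 × 6.835 ≈ 41.6 kt.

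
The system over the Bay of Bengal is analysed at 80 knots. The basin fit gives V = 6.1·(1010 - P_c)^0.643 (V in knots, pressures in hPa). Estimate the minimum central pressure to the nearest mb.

ΔP = (V / 6.1)^(1/0.643) = (80/6.1)^1.555.
80/6.1 = 13.115; 13.115^1.555 ≈ 54.75 mb.
P_c = 1010 − 54.75 = 955.25 ≈ 955 mb.

955 mb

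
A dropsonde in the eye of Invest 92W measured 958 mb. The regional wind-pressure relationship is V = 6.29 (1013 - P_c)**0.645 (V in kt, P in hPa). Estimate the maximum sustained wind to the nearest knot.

ΔP = 1013 − 958 = 55 mb.
55^0.645 ≈ 13.260.
V ≈ 6.29 × 13.260 ≈ 83.4 kt.

83 kt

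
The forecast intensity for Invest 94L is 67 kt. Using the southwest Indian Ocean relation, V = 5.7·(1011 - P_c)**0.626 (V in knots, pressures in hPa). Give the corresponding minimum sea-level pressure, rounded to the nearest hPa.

ΔP = (V / 5.7)^(1/0.626) = (67/5.7)^1.597.
67/5.7 = 11.754; 11.754^1.597 ≈ 51.24 hPa.
P_c = 1011 − 51.24 = 959.76 ≈ 960 hPa.

960 hPa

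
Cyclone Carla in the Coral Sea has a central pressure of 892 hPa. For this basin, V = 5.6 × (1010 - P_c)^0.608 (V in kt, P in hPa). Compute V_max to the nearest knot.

ΔP = 1010 − 892 = 118 hPa.
118^0.608 ≈ 18.185.
V ≈ 5.6 × 18.185 ≈ 101.8 kt.

102 kt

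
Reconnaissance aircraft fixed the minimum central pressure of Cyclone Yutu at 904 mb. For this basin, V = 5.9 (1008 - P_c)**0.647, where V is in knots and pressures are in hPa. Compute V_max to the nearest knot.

ΔP = 1008 − 904 = 104 mb.
104^0.647 ≈ 20.185.
V ≈ 5.9 × 20.185 ≈ 119.1 kt.

119 kt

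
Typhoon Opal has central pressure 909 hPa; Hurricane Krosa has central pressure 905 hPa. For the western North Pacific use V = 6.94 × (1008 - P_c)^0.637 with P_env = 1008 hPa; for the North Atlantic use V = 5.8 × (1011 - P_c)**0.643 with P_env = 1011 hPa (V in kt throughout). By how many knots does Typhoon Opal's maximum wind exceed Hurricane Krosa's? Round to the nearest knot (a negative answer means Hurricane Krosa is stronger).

13 kt

Typhoon Opal: ΔP = 99; V ≈ 6.94 × 99^0.637 ≈ 129.59 kt.
Hurricane Krosa: ΔP = 106; V ≈ 5.8 × 106^0.643 ≈ 116.33 kt.
Difference ≈ 129.59 − 116.33 = 13.26 → 13 kt.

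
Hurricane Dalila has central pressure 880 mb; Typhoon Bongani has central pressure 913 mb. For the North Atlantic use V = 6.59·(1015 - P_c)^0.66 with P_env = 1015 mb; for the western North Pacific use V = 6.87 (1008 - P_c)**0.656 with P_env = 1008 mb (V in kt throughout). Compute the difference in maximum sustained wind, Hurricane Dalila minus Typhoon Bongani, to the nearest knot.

32 kt

Hurricane Dalila: ΔP = 135; V ≈ 6.59 × 135^0.66 ≈ 167.84 kt.
Typhoon Bongani: ΔP = 95; V ≈ 6.87 × 95^0.656 ≈ 136.25 kt.
Difference ≈ 167.84 − 136.25 = 31.59 → 32 kt.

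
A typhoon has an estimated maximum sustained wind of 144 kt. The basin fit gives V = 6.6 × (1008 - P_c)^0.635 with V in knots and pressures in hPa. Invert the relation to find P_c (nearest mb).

ΔP = (V / 6.6)^(1/0.635) = (144/6.6)^1.575.
144/6.6 = 21.818; 21.818^1.575 ≈ 128.34 mb.
P_c = 1008 − 128.34 = 879.66 ≈ 880 mb.

880 mb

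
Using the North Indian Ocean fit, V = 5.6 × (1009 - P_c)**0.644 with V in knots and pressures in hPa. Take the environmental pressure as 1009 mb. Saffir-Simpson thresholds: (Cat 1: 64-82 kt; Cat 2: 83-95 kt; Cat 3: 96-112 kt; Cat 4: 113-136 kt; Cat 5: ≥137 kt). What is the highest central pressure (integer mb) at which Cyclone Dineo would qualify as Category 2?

943 mb

Category 2 begins at V = 83 kt.
Required ΔP = (83/5.6)^(1/0.644) = 14.821^1.553 ≈ 65.79 mb.
P_c ≤ 1009 − 65.79 = 943.21, so the highest integer P_c is 943 mb.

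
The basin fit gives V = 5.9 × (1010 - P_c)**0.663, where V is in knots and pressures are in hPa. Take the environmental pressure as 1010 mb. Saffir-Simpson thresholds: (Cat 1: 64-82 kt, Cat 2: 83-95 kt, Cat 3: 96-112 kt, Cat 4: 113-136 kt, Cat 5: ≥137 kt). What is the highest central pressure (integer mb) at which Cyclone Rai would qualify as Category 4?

924 mb

Category 4 begins at V = 113 kt.
Required ΔP = (113/5.9)^(1/0.663) = 19.153^1.508 ≈ 85.90 mb.
P_c ≤ 1010 − 85.90 = 924.10, so the highest integer P_c is 924 mb.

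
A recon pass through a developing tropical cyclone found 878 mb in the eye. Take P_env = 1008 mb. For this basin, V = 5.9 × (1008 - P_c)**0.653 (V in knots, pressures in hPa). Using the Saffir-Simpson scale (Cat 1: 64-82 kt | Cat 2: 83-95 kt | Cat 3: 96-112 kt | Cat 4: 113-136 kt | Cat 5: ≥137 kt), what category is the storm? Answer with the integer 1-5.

5

ΔP = 1008 − 878 = 130 mb.
V ≈ 5.9 × 130^0.653 = 5.9 × 24.01 ≈ 142 kt.
142 kt falls in the Category 5 band.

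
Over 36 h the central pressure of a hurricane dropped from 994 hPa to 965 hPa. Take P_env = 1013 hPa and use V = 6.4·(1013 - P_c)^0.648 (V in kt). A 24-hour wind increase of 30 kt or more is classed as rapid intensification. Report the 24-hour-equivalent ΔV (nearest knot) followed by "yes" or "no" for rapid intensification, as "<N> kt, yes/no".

V₁: ΔP = 19, V ≈ 6.4 × 19^0.648 ≈ 43.13 kt.
V₂: ΔP = 48, V ≈ 6.4 × 48^0.648 ≈ 78.64 kt.
ΔV over 36 h = 35.51 kt → 24 h equivalent = 35.51 × 24/36 ≈ 23.67 kt.
24 kt < 30 kt ⇒ not rapid intensification.

24 kt, no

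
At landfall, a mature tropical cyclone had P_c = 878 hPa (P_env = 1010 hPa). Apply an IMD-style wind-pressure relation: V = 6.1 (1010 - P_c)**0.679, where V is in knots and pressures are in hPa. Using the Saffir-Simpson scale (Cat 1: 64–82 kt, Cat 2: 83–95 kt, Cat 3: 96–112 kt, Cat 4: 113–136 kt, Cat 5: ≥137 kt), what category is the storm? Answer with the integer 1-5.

5

ΔP = 1010 − 878 = 132 hPa.
V ≈ 6.1 × 132^0.679 = 6.1 × 27.53 ≈ 168 kt.
168 kt falls in the Category 5 band.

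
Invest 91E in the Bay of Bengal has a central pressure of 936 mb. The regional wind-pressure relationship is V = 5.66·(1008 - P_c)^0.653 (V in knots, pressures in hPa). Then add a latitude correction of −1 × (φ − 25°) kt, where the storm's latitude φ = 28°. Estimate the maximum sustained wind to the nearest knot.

ΔP = 1008 − 936 = 72 mb.
72^0.653 ≈ 16.324.
V ≈ 5.66 × 16.324 ≈ 92.4 kt.
Latitude correction: −1 × (28 − 25) = -3 kt.
Corrected V ≈ 89.4 kt → 89 kt.

89 kt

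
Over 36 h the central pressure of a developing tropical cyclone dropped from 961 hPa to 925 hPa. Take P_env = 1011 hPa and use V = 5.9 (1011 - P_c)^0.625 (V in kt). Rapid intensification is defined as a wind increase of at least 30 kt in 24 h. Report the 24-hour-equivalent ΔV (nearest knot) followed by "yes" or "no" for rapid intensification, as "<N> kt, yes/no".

18 kt, no

V₁: ΔP = 50, V ≈ 5.9 × 50^0.625 ≈ 68.03 kt.
V₂: ΔP = 86, V ≈ 5.9 × 86^0.625 ≈ 95.48 kt.
ΔV over 36 h = 27.45 kt → 24 h equivalent = 27.45 × 24/36 ≈ 18.30 kt.
18 kt < 30 kt ⇒ not rapid intensification.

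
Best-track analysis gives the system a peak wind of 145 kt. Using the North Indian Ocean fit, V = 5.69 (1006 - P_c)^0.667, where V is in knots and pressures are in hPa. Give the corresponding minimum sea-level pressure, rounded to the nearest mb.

878 mb

ΔP = (V / 5.69)^(1/0.667) = (145/5.69)^1.499.
145/5.69 = 25.483; 25.483^1.499 ≈ 128.33 mb.
P_c = 1006 − 128.33 = 877.67 ≈ 878 mb.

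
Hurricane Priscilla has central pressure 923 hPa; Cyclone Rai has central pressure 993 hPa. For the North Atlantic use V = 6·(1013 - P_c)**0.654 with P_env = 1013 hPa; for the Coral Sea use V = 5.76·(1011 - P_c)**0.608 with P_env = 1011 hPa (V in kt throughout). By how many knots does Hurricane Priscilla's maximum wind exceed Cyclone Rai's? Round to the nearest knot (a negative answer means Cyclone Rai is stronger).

80 kt

Hurricane Priscilla: ΔP = 90; V ≈ 6 × 90^0.654 ≈ 113.82 kt.
Cyclone Rai: ΔP = 18; V ≈ 5.76 × 18^0.608 ≈ 33.39 kt.
Difference ≈ 113.82 − 33.39 = 80.43 → 80 kt.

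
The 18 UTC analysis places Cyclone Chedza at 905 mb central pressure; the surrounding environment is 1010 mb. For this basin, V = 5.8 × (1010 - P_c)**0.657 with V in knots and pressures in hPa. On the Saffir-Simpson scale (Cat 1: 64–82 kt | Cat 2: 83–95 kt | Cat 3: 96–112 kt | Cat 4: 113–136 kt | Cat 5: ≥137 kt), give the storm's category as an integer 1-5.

4

ΔP = 1010 − 905 = 105 mb.
V ≈ 5.8 × 105^0.657 = 5.8 × 21.28 ≈ 123 kt.
123 kt falls in the Category 4 band.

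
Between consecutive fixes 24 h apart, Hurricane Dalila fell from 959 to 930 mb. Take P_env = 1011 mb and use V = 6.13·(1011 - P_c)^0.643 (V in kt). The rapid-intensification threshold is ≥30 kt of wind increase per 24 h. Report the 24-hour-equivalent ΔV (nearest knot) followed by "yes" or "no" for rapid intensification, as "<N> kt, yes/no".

V₁: ΔP = 52, V ≈ 6.13 × 52^0.643 ≈ 77.78 kt.
V₂: ΔP = 81, V ≈ 6.13 × 81^0.643 ≈ 103.42 kt.
ΔV over 24 h = 25.64 kt → 24 h equivalent = 25.64 × 24/24 ≈ 25.64 kt.
26 kt < 30 kt ⇒ not rapid intensification.

26 kt, no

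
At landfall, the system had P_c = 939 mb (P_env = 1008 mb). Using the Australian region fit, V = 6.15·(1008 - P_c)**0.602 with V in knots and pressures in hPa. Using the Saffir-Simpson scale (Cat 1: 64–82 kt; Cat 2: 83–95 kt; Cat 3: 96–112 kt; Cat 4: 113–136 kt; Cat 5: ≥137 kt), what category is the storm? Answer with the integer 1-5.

1

ΔP = 1008 − 939 = 69 mb.
V ≈ 6.15 × 69^0.602 = 6.15 × 12.79 ≈ 79 kt.
79 kt falls in the Category 1 band.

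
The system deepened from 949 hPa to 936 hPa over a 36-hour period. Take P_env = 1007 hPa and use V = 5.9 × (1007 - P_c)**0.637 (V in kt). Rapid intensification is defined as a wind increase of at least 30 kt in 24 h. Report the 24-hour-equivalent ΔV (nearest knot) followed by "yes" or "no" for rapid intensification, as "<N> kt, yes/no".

7 kt, no

V₁: ΔP = 58, V ≈ 5.9 × 58^0.637 ≈ 78.37 kt.
V₂: ΔP = 71, V ≈ 5.9 × 71^0.637 ≈ 89.15 kt.
ΔV over 36 h = 10.78 kt → 24 h equivalent = 10.78 × 24/36 ≈ 7.19 kt.
7 kt < 30 kt ⇒ not rapid intensification.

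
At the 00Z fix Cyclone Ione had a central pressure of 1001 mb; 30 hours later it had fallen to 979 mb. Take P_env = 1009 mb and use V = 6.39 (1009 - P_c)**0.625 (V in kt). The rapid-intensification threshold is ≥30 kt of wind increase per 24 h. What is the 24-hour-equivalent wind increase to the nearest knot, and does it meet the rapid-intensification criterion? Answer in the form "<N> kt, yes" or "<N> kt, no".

24 kt, no

V₁: ΔP = 8, V ≈ 6.39 × 8^0.625 ≈ 23.44 kt.
V₂: ΔP = 30, V ≈ 6.39 × 30^0.625 ≈ 53.54 kt.
ΔV over 30 h = 30.10 kt → 24 h equivalent = 30.10 × 24/30 ≈ 24.08 kt.
24 kt < 30 kt ⇒ not rapid intensification.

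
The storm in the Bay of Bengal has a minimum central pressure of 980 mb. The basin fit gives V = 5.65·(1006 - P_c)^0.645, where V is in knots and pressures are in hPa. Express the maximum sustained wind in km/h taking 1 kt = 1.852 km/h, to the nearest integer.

86 km/h

ΔP = 1006 − 980 = 26 mb.
V ≈ 5.65 × 26^0.645 = 5.65 × 8.178 ≈ 46.207 kt.
46.207 × 1.852 ≈ 85.58 km/h → 86 km/h.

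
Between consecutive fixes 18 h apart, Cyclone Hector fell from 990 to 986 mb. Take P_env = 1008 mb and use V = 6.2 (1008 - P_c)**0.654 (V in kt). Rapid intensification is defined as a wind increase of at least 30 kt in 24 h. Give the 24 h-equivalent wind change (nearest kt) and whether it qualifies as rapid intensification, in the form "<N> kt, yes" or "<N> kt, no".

V₁: ΔP = 18, V ≈ 6.2 × 18^0.654 ≈ 41.05 kt.
V₂: ΔP = 22, V ≈ 6.2 × 22^0.654 ≈ 46.81 kt.
ΔV over 18 h = 5.76 kt → 24 h equivalent = 5.76 × 24/18 ≈ 7.68 kt.
8 kt < 30 kt ⇒ not rapid intensification.

8 kt, no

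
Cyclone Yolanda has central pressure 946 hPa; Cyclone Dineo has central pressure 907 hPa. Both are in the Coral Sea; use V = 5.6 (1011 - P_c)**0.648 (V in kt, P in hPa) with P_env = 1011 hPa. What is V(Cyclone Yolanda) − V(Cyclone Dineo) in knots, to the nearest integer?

Cyclone Yolanda: ΔP = 65; V ≈ 5.6 × 65^0.648 ≈ 83.74 kt.
Cyclone Dineo: ΔP = 104; V ≈ 5.6 × 104^0.648 ≈ 113.56 kt.
Difference ≈ 83.74 − 113.56 = -29.82 → -30 kt.

-30 kt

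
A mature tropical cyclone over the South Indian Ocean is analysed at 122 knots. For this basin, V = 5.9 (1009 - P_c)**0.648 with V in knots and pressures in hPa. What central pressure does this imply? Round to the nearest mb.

902 mb

ΔP = (V / 5.9)^(1/0.648) = (122/5.9)^1.543.
122/5.9 = 20.678; 20.678^1.543 ≈ 107.18 mb.
P_c = 1009 − 107.18 = 901.82 ≈ 902 mb.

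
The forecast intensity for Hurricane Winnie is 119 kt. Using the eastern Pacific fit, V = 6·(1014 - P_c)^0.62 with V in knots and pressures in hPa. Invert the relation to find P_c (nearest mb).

ΔP = (V / 6)^(1/0.62) = (119/6)^1.613.
119/6 = 19.833; 19.833^1.613 ≈ 123.76 mb.
P_c = 1014 − 123.76 = 890.24 ≈ 890 mb.

890 mb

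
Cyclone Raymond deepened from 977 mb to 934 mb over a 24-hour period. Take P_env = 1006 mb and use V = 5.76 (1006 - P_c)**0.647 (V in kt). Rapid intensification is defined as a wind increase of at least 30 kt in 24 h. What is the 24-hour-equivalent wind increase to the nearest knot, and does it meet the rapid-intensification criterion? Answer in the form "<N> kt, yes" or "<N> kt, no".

41 kt, yes

V₁: ΔP = 29, V ≈ 5.76 × 29^0.647 ≈ 50.89 kt.
V₂: ΔP = 72, V ≈ 5.76 × 72^0.647 ≈ 91.65 kt.
ΔV over 24 h = 40.76 kt → 24 h equivalent = 40.76 × 24/24 ≈ 40.76 kt.
41 kt ≥ 30 kt ⇒ rapid intensification.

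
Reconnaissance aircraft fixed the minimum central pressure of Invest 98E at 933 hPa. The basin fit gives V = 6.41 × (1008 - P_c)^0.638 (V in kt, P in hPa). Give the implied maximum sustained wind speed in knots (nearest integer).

101 kt

ΔP = 1008 − 933 = 75 hPa.
75^0.638 ≈ 15.714.
V ≈ 6.41 × 15.714 ≈ 100.7 kt.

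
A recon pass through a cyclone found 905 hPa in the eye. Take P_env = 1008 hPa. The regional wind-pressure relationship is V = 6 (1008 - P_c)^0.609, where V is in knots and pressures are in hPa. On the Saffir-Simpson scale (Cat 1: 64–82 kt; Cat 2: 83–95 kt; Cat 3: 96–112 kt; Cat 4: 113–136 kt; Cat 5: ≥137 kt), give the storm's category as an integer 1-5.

3

ΔP = 1008 − 905 = 103 hPa.
V ≈ 6 × 103^0.609 = 6 × 16.82 ≈ 101 kt.
101 kt falls in the Category 3 band.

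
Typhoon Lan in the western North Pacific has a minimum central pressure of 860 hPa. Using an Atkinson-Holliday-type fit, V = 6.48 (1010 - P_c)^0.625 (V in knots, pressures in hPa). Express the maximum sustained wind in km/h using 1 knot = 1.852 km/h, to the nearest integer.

ΔP = 1010 − 860 = 150 hPa.
V ≈ 6.48 × 150^0.625 = 6.48 × 22.912 ≈ 148.468 kt.
148.468 × 1.852 ≈ 274.96 km/h → 275 km/h.

275 km/h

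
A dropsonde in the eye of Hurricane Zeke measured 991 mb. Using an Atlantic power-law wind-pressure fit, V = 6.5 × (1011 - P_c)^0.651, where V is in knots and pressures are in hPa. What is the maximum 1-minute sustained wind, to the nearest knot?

ΔP = 1011 − 991 = 20 mb.
20^0.651 ≈ 7.030.
V ≈ 6.5 × 7.030 ≈ 45.7 kt.

46 kt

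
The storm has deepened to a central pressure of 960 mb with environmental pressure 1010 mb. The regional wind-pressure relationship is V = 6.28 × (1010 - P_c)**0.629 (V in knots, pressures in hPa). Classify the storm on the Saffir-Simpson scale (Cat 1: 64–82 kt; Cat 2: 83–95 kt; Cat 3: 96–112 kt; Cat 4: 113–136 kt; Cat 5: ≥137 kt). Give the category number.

ΔP = 1010 − 960 = 50 mb.
V ≈ 6.28 × 50^0.629 = 6.28 × 11.71 ≈ 74 kt.
74 kt falls in the Category 1 band.

1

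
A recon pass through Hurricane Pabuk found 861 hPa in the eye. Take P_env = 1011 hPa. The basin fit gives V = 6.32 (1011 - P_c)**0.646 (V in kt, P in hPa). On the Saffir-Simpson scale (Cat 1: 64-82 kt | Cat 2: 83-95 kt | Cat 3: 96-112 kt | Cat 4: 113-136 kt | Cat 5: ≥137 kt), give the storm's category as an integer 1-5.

5

ΔP = 1011 − 861 = 150 hPa.
V ≈ 6.32 × 150^0.646 = 6.32 × 25.45 ≈ 161 kt.
161 kt falls in the Category 5 band.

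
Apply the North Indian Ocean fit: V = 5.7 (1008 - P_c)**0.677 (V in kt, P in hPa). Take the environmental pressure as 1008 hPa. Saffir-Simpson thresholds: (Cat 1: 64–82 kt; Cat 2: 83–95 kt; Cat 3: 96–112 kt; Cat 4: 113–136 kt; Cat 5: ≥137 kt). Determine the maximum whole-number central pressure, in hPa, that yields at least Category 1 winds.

Category 1 begins at V = 64 kt.
Required ΔP = (64/5.7)^(1/0.677) = 11.228^1.477 ≈ 35.60 hPa.
P_c ≤ 1008 − 35.60 = 972.40, so the highest integer P_c is 972 hPa.

972 hPa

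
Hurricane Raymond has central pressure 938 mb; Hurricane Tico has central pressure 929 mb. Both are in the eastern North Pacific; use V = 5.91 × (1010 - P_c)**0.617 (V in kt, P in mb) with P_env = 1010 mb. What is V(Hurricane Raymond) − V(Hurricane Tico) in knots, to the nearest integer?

Hurricane Raymond: ΔP = 72; V ≈ 5.91 × 72^0.617 ≈ 82.71 kt.
Hurricane Tico: ΔP = 81; V ≈ 5.91 × 81^0.617 ≈ 88.95 kt.
Difference ≈ 82.71 − 88.95 = -6.24 → -6 kt.

-6 kt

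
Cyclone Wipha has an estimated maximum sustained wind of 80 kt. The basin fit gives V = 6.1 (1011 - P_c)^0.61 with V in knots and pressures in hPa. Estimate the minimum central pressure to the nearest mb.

ΔP = (V / 6.1)^(1/0.61) = (80/6.1)^1.639.
80/6.1 = 13.115; 13.115^1.639 ≈ 67.98 mb.
P_c = 1011 − 67.98 = 943.02 ≈ 943 mb.

943 mb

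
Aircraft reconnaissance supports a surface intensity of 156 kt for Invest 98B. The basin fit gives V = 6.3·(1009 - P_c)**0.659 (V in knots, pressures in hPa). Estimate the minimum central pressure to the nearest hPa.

879 hPa

ΔP = (V / 6.3)^(1/0.659) = (156/6.3)^1.517.
156/6.3 = 24.762; 24.762^1.517 ≈ 130.32 hPa.
P_c = 1009 − 130.32 = 878.68 ≈ 879 hPa.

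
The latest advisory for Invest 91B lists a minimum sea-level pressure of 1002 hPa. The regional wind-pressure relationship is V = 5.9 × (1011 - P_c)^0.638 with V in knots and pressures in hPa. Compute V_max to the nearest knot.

24 kt

ΔP = 1011 − 1002 = 9 hPa.
9^0.638 ≈ 4.063.
V ≈ 5.9 × 4.063 ≈ 24.0 kt.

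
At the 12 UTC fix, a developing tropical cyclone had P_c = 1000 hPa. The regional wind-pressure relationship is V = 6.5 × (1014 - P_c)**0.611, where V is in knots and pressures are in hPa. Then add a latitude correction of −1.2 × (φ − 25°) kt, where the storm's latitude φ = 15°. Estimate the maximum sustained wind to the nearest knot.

45 kt

ΔP = 1014 − 1000 = 14 hPa.
14^0.611 ≈ 5.015.
V ≈ 6.5 × 5.015 ≈ 32.6 kt.
Latitude correction: −1.2 × (15 − 25) = 12 kt.
Corrected V ≈ 44.6 kt → 45 kt.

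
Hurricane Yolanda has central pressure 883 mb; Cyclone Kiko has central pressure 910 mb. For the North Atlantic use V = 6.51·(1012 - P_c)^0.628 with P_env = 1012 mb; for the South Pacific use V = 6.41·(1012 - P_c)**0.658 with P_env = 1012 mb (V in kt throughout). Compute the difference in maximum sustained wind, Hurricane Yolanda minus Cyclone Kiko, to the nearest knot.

Hurricane Yolanda: ΔP = 129; V ≈ 6.51 × 129^0.628 ≈ 137.73 kt.
Cyclone Kiko: ΔP = 102; V ≈ 6.41 × 102^0.658 ≈ 134.44 kt.
Difference ≈ 137.73 − 134.44 = 3.29 → 3 kt.

3 kt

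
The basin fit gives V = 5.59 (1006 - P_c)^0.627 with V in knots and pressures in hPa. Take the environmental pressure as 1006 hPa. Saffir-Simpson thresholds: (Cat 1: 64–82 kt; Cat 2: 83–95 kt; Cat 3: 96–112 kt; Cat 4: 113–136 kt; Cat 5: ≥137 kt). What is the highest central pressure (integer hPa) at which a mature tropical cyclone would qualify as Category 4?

Category 4 begins at V = 113 kt.
Required ΔP = (113/5.59)^(1/0.627) = 20.215^1.595 ≈ 120.89 hPa.
P_c ≤ 1006 − 120.89 = 885.11, so the highest integer P_c is 885 hPa.

885 hPa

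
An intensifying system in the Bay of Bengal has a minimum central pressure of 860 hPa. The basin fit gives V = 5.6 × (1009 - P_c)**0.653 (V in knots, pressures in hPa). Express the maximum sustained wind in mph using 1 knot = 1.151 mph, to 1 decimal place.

169.2 mph

ΔP = 1009 − 860 = 149 hPa.
V ≈ 5.6 × 149^0.653 = 5.6 × 26.248 ≈ 146.987 kt.
146.987 × 1.151 ≈ 169.18 mph → 169.2 mph.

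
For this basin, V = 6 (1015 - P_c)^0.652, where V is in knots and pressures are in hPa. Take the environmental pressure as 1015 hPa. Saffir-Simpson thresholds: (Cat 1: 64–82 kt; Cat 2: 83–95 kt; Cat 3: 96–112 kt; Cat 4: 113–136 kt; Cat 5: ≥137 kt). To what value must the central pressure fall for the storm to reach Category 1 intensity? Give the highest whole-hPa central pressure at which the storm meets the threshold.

977 hPa

Category 1 begins at V = 64 kt.
Required ΔP = (64/6)^(1/0.652) = 10.667^1.534 ≈ 37.73 hPa.
P_c ≤ 1015 − 37.73 = 977.27, so the highest integer P_c is 977 hPa.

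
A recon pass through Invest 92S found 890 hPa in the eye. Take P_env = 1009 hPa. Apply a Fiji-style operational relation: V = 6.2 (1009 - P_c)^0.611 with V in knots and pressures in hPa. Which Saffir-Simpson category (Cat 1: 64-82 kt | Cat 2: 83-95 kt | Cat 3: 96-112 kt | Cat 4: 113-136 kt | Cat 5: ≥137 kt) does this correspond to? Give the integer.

ΔP = 1009 − 890 = 119 hPa.
V ≈ 6.2 × 119^0.611 = 6.2 × 18.54 ≈ 115 kt.
115 kt falls in the Category 4 band.

4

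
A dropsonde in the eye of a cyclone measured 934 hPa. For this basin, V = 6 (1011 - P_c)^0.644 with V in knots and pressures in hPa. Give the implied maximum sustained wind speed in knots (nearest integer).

ΔP = 1011 − 934 = 77 hPa.
77^0.644 ≈ 16.402.
V ≈ 6 × 16.402 ≈ 98.4 kt.

98 kt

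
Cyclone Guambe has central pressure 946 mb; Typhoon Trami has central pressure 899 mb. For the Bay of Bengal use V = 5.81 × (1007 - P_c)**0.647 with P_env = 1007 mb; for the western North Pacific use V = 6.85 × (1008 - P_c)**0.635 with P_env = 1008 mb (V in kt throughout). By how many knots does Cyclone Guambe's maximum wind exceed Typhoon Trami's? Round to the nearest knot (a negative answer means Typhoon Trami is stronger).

-52 kt

Cyclone Guambe: ΔP = 61; V ≈ 5.81 × 61^0.647 ≈ 83.04 kt.
Typhoon Trami: ΔP = 109; V ≈ 6.85 × 109^0.635 ≈ 134.73 kt.
Difference ≈ 83.04 − 134.73 = -51.69 → -52 kt.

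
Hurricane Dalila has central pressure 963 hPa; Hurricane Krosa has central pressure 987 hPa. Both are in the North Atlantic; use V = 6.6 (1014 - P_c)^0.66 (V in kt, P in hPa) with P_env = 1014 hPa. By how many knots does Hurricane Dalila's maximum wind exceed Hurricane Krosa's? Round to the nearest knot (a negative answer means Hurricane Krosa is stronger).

Hurricane Dalila: ΔP = 51; V ≈ 6.6 × 51^0.66 ≈ 88.42 kt.
Hurricane Krosa: ΔP = 27; V ≈ 6.6 × 27^0.66 ≈ 58.11 kt.
Difference ≈ 88.42 − 58.11 = 30.31 → 30 kt.

30 kt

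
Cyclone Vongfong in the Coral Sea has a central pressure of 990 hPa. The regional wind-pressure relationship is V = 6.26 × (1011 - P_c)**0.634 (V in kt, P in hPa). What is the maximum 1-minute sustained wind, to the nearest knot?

43 kt

ΔP = 1011 − 990 = 21 hPa.
21^0.634 ≈ 6.891.
V ≈ 6.26 × 6.891 ≈ 43.1 kt.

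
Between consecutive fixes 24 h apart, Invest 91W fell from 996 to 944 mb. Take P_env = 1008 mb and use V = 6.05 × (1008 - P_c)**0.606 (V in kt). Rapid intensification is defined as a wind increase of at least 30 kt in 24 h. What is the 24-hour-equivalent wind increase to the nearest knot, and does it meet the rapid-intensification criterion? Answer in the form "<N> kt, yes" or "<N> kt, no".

48 kt, yes

V₁: ΔP = 12, V ≈ 6.05 × 12^0.606 ≈ 27.27 kt.
V₂: ΔP = 64, V ≈ 6.05 × 64^0.606 ≈ 75.21 kt.
ΔV over 24 h = 47.94 kt → 24 h equivalent = 47.94 × 24/24 ≈ 47.94 kt.
48 kt ≥ 30 kt ⇒ rapid intensification.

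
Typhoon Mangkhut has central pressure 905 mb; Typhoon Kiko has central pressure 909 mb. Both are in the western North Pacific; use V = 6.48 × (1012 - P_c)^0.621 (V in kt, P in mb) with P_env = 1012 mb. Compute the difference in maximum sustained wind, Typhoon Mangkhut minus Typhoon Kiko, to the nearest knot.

Typhoon Mangkhut: ΔP = 107; V ≈ 6.48 × 107^0.621 ≈ 117.98 kt.
Typhoon Kiko: ΔP = 103; V ≈ 6.48 × 103^0.621 ≈ 115.23 kt.
Difference ≈ 117.98 − 115.23 = 2.75 → 3 kt.

3 kt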